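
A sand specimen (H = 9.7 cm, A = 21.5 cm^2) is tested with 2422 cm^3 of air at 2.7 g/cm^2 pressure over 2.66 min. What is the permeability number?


Formula: Permeability Number P = (V * H) / (p * A * t)
Numerator: V * H = 2422 * 9.7 = 23493.4
Denominator: p * A * t = 2.7 * 21.5 * 2.66 = 154.413
P = 23493.4 / 154.413 = 152.1465


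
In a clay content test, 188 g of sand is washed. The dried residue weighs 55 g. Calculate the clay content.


Formula: Clay% = (W_total - W_washed) / W_total * 100
Clay mass = 188 - 55 = 133 g
Clay% = 133 / 188 * 100 = 70.7447%

Answer: 70.7447%


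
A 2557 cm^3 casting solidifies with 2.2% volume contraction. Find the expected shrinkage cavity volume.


Formula: V_shrink = V_casting * shrinkage_pct / 100
V_shrink = 2557 cm^3 * 2.2 / 100 = 56.2540 cm^3

56.2540 cm^3


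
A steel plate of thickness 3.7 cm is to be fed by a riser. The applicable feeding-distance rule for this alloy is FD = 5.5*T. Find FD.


Formula: FD = 5.5 * T  (riser feeding-distance rule)
FD = 5.5 * 3.7 cm = 20.3500 cm

Answer: 20.3500 cm


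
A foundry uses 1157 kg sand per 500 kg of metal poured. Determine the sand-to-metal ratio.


Formula: Sand-to-Metal Ratio = W_sand / W_metal
Ratio = 1157 kg / 500 kg = 2.3140

2.3140


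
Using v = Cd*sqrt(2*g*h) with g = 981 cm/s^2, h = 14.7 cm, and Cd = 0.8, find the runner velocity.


Formula: v = Cd * sqrt(2 * g * h)  (Torricelli with discharge coefficient)
2*g*h = 2 * 981 * 14.7 = 28841.4 cm^2/s^2
sqrt(28841.4) = 169.82756 cm/s
v = 0.8 * 169.82756 = 135.8620 cm/s

Answer: 135.8620 cm/s


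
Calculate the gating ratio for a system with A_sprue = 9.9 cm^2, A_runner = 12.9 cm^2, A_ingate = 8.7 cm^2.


Sprue:Runner:Ingate = 1 : 12.9/9.9 : 8.7/9.9 = 1:1.30:0.88

Answer: 1:1.30:0.88


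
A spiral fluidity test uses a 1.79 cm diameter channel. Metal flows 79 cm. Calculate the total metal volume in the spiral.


Formula: V = pi * (d/2)^2 * L  (cylinder volume)
Radius = 1.79/2 = 0.895 cm
V = pi * 0.895^2 * 79 = 198.8030 cm^3

198.8030 cm^3


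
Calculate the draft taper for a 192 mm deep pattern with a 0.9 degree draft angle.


Formula: taper = depth * tan(draft_angle)
tan(0.9 deg) = 0.0157093
taper = 192 mm * 0.0157093 = 3.0162 mm


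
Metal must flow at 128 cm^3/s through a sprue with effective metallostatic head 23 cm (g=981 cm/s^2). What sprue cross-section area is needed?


Formula: v = sqrt(2*g*h), A = Q/v
Velocity: v = sqrt(2 * 981 * 23) = sqrt(45126) = 212.4288 cm/s
Sprue area: A = Q / v = 128 / 212.4288 = 0.6026 cm^2

0.6026 cm^2


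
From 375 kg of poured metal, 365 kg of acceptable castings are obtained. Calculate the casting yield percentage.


Formula: Casting Yield = (W_good / W_total) * 100
Yield = (365 kg / 375 kg) * 100 = 97.3333%

97.3333%


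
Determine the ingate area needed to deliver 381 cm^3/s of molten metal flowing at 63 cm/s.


Formula: A_ingate = Q / v  (continuity equation)
A = 381 cm^3/s / 63 cm/s = 6.0476 cm^2

Final answer: 6.0476 cm^2


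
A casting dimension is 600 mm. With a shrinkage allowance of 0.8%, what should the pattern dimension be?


Formula: L_pattern = L_casting * (1 + shrinkage_rate/100)
Shrinkage factor = 1 + 0.8/100 = 1.008
L_pattern = 600 mm * 1.008 = 604.8000 mm

Answer: 604.8000 mm


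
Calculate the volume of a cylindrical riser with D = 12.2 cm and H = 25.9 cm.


Formula: V = pi * (D/2)^2 * H  (cylinder volume)
Radius = D/2 = 12.2/2 = 6.1 cm
V = pi * 6.1^2 * 25.9 = 3027.6754 cm^3


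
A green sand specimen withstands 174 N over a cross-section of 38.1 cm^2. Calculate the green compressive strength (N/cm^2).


Formula: Compressive Strength = Force / Area
Strength = 174 N / 38.1 cm^2 = 4.5669 N/cm^2

Final answer: 4.5669 N/cm^2


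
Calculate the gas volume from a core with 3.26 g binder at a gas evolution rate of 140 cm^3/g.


Formula: V_gas = W_binder * gas_evolution_rate
V = 3.26 g * 140 cm^3/g = 456.4000 cm^3

456.4000 cm^3


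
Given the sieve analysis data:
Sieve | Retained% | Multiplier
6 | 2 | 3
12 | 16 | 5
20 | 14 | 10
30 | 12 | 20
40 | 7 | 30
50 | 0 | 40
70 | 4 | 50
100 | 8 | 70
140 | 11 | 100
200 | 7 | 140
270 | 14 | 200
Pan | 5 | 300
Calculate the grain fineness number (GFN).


Formula: GFN = sum(pct * multiplier) / sum(pct)
sum(pct * multiplier) = 7816
sum(pct) = 100
GFN = 7816 / 100 = 78.16


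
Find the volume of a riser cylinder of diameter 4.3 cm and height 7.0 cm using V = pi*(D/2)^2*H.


Formula: V = pi * (D/2)^2 * H  (cylinder volume)
Radius = D/2 = 4.3/2 = 2.15 cm
V = pi * 2.15^2 * 7.0 = 101.6541 cm^3

101.6541 cm^3


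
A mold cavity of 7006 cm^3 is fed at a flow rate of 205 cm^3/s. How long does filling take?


Formula: t_fill = V_mold / Q_flow
t = 7006 cm^3 / 205 cm^3/s = 34.1756 s

Final answer: 34.1756 s


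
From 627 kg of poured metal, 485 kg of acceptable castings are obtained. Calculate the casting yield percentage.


Formula: Casting Yield = (W_good / W_total) * 100
Yield = (485 kg / 627 kg) * 100 = 77.3525%

77.3525%


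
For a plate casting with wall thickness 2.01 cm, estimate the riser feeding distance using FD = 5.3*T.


Formula: FD = 5.3 * T  (riser feeding-distance rule)
FD = 5.3 * 2.01 cm = 10.6530 cm


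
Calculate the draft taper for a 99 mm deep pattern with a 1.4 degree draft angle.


Formula: taper = depth * tan(draft_angle)
tan(1.4 deg) = 0.0244395
taper = 99 mm * 0.0244395 = 2.4195 mm

Answer: 2.4195 mm


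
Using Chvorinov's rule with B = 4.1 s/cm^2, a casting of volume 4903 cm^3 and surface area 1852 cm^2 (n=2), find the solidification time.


Formula: t_s = B * (V/A)^n  (Chvorinov's rule, n=2)
Modulus M = V/A = 4903/1852 = 2.647408 cm
M^2 = 2.647408^2 = 7.008769 cm^2
t_s = 4.1 * 7.008769 = 28.7360 s

28.7360 s


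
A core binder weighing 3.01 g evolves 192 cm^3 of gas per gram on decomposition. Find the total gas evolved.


Formula: V_gas = W_binder * gas_evolution_rate
V = 3.01 g * 192 cm^3/g = 577.9200 cm^3

577.9200 cm^3


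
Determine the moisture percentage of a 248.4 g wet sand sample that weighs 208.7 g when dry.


Formula: MC = (W_wet - W_dry) / W_wet * 100
Water mass = 248.4 - 208.7 = 39.7 g
MC = 39.7 / 248.4 * 100 = 15.9823%

Final answer: 15.9823%


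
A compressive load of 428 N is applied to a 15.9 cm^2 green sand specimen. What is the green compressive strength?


Formula: Compressive Strength = Force / Area
Strength = 428 N / 15.9 cm^2 = 26.9182 N/cm^2

Answer: 26.9182 N/cm^2


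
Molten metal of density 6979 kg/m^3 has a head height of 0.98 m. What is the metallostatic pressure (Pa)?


Formula: P = rho * g * h
rho * g = 6979 * 9.81 = 68463.99 N/m^3
P = 68463.99 * 0.98 = 67094.7102 Pa

Answer: 67094.7102 Pa


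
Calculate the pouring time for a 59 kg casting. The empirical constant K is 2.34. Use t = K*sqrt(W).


Formula: t = K * sqrt(W)
sqrt(W) = sqrt(59) = 7.68115
t = 2.34 * 7.68115 = 17.9739 s


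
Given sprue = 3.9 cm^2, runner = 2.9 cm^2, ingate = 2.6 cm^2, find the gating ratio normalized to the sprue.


Sprue:Runner:Ingate = 1 : 2.9/3.9 : 2.6/3.9 = 1:0.74:0.67


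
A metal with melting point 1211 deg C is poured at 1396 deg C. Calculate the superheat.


Formula: Superheat = T_pour - T_melt
Superheat = 1396 - 1211 = 185 deg C

Final answer: 185 deg C


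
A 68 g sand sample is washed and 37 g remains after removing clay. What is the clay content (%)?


Formula: Clay% = (W_total - W_washed) / W_total * 100
Clay mass = 68 - 37 = 31 g
Clay% = 31 / 68 * 100 = 45.5882%

Answer: 45.5882%


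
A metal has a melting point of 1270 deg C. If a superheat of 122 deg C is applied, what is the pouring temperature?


Formula: T_pour = T_melt + Superheat
T_pour = 1270 + 122 = 1392 deg C

Answer: 1392 deg C


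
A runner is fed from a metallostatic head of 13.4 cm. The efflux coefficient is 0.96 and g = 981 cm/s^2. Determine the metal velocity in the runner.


Formula: v = Cd * sqrt(2 * g * h)  (Torricelli with discharge coefficient)
2*g*h = 2 * 981 * 13.4 = 26290.8 cm^2/s^2
sqrt(26290.8) = 162.14438 cm/s
v = 0.96 * 162.14438 = 155.6586 cm/s


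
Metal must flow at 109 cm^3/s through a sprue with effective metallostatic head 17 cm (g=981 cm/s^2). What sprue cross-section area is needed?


Formula: v = sqrt(2*g*h), A = Q/v
Velocity: v = sqrt(2 * 981 * 17) = sqrt(33354) = 182.6308 cm/s
Sprue area: A = Q / v = 109 / 182.6308 = 0.5968 cm^2


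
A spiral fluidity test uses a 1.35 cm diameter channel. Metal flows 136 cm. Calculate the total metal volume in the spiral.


Formula: V = pi * (d/2)^2 * L  (cylinder volume)
Radius = 1.35/2 = 0.675 cm
V = pi * 0.675^2 * 136 = 194.6688 cm^3

194.6688 cm^3


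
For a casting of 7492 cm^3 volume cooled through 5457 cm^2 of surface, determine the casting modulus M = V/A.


Formula: Casting Modulus M = V / A
M = 7492 cm^3 / 5457 cm^2 = 1.3729 cm

Final answer: 1.3729 cm


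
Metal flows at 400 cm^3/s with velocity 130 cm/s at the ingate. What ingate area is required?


Formula: A_ingate = Q / v  (continuity equation)
A = 400 cm^3/s / 130 cm/s = 3.0769 cm^2

Answer: 3.0769 cm^2


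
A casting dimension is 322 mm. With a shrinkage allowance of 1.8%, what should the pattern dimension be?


Formula: L_pattern = L_casting * (1 + shrinkage_rate/100)
Shrinkage factor = 1 + 1.8/100 = 1.018
L_pattern = 322 mm * 1.018 = 327.7960 mm

Answer: 327.7960 mm


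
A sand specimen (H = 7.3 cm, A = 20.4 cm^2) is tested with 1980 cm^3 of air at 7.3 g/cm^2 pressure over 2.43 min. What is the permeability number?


Formula: Permeability Number P = (V * H) / (p * A * t)
Numerator: V * H = 1980 * 7.3 = 14454.0
Denominator: p * A * t = 7.3 * 20.4 * 2.43 = 361.8756
P = 14454.0 / 361.8756 = 39.9419

Answer: 39.9419


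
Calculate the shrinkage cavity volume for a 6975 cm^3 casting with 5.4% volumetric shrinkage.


Formula: V_shrink = V_casting * shrinkage_pct / 100
V_shrink = 6975 cm^3 * 5.4 / 100 = 376.6500 cm^3

376.6500 cm^3


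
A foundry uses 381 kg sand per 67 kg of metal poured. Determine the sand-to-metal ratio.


Formula: Sand-to-Metal Ratio = W_sand / W_metal
Ratio = 381 kg / 67 kg = 5.6866

Final answer: 5.6866


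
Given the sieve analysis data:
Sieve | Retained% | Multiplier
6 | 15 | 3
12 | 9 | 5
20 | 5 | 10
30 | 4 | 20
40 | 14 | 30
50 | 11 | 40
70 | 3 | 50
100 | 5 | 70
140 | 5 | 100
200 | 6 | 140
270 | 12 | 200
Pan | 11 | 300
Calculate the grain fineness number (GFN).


Formula: GFN = sum(pct * multiplier) / sum(pct)
sum(pct * multiplier) = 8620
sum(pct) = 100
GFN = 8620 / 100 = 86.20

Answer: 86.20


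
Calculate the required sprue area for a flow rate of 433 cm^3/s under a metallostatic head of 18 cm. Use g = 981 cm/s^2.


Formula: v = sqrt(2*g*h), A = Q/v
Velocity: v = sqrt(2 * 981 * 18) = sqrt(35316) = 187.9255 cm/s
Sprue area: A = Q / v = 433 / 187.9255 = 2.3041 cm^2

Answer: 2.3041 cm^2


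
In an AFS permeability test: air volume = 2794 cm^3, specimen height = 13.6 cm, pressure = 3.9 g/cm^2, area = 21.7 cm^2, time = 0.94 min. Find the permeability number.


Formula: Permeability Number P = (V * H) / (p * A * t)
Numerator: V * H = 2794 * 13.6 = 37998.4
Denominator: p * A * t = 3.9 * 21.7 * 0.94 = 79.5522
P = 37998.4 / 79.5522 = 477.6537


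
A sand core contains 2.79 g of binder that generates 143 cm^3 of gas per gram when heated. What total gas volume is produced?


Formula: V_gas = W_binder * gas_evolution_rate
V = 2.79 g * 143 cm^3/g = 398.9700 cm^3


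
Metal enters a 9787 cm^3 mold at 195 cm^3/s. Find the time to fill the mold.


Formula: t_fill = V_mold / Q_flow
t = 9787 cm^3 / 195 cm^3/s = 50.1897 s

Answer: 50.1897 s


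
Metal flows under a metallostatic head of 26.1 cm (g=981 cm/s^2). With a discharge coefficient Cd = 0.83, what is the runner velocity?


Formula: v = Cd * sqrt(2 * g * h)  (Torricelli with discharge coefficient)
2*g*h = 2 * 981 * 26.1 = 51208.2 cm^2/s^2
sqrt(51208.2) = 226.29229 cm/s
v = 0.83 * 226.29229 = 187.8226 cm/s

Final answer: 187.8226 cm/s


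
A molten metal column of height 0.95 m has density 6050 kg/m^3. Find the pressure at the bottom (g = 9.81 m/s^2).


Formula: P = rho * g * h
rho * g = 6050 * 9.81 = 59350.5 N/m^3
P = 59350.5 * 0.95 = 56382.9750 Pa

Final answer: 56382.9750 Pa


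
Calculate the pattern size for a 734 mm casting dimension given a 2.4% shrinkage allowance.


Formula: L_pattern = L_casting * (1 + shrinkage_rate/100)
Shrinkage factor = 1 + 2.4/100 = 1.024
L_pattern = 734 mm * 1.024 = 751.6160 mm

Answer: 751.6160 mm


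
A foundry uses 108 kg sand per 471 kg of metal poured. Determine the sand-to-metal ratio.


Formula: Sand-to-Metal Ratio = W_sand / W_metal
Ratio = 108 kg / 471 kg = 0.2293

Final answer: 0.2293


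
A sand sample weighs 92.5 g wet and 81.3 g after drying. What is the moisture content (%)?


Formula: MC = (W_wet - W_dry) / W_wet * 100
Water mass = 92.5 - 81.3 = 11.2 g
MC = 11.2 / 92.5 * 100 = 12.1081%

Answer: 12.1081%


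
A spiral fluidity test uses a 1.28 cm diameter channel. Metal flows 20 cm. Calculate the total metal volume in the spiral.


Formula: V = pi * (d/2)^2 * L  (cylinder volume)
Radius = 1.28/2 = 0.64 cm
V = pi * 0.64^2 * 20 = 25.7359 cm^3

Final answer: 25.7359 cm^3


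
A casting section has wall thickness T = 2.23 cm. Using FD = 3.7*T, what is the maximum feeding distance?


Formula: FD = 3.7 * T  (riser feeding-distance rule)
FD = 3.7 * 2.23 cm = 8.2510 cm


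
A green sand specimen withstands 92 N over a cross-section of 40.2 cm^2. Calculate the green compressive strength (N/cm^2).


Formula: Compressive Strength = Force / Area
Strength = 92 N / 40.2 cm^2 = 2.2886 N/cm^2

Answer: 2.2886 N/cm^2


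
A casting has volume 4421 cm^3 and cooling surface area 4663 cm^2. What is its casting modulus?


Formula: Casting Modulus M = V / A
M = 4421 cm^3 / 4663 cm^2 = 0.9481 cm

Answer: 0.9481 cm


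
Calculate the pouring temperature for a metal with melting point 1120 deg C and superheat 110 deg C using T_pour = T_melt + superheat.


Formula: T_pour = T_melt + Superheat
T_pour = 1120 + 110 = 1230 deg C

1230 deg C


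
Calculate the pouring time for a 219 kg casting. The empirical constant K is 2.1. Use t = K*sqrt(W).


Formula: t = K * sqrt(W)
sqrt(W) = sqrt(219) = 14.79865
t = 2.1 * 14.79865 = 31.0772 s

Answer: 31.0772 s


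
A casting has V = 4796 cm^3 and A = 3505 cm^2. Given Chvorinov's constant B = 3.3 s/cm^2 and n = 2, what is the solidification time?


Formula: t_s = B * (V/A)^n  (Chvorinov's rule, n=2)
Modulus M = V/A = 4796/3505 = 1.368331 cm
M^2 = 1.368331^2 = 1.872330 cm^2
t_s = 3.3 * 1.872330 = 6.1787 s


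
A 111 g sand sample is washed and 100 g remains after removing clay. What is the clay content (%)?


Formula: Clay% = (W_total - W_washed) / W_total * 100
Clay mass = 111 - 100 = 11 g
Clay% = 11 / 111 * 100 = 9.9099%


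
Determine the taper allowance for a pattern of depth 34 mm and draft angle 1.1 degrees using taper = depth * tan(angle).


Formula: taper = depth * tan(draft_angle)
tan(1.1 deg) = 0.0192010
taper = 34 mm * 0.0192010 = 0.6528 mm

Final answer: 0.6528 mm


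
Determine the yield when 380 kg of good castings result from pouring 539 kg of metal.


Formula: Casting Yield = (W_good / W_total) * 100
Yield = (380 kg / 539 kg) * 100 = 70.5009%

Answer: 70.5009%


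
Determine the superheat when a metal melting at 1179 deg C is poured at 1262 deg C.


Formula: Superheat = T_pour - T_melt
Superheat = 1262 - 1179 = 83 deg C


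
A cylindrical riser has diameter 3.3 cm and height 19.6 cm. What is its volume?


Formula: V = pi * (D/2)^2 * H  (cylinder volume)
Radius = D/2 = 3.3/2 = 1.65 cm
V = pi * 1.65^2 * 19.6 = 167.6385 cm^3

Answer: 167.6385 cm^3


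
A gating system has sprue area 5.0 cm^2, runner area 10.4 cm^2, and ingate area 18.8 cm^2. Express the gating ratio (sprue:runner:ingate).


Sprue:Runner:Ingate = 1 : 10.4/5.0 : 18.8/5.0 = 1:2.08:3.76

Answer: 1:2.08:3.76


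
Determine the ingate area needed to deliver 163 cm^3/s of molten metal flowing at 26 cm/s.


Formula: A_ingate = Q / v  (continuity equation)
A = 163 cm^3/s / 26 cm/s = 6.2692 cm^2

Final answer: 6.2692 cm^2


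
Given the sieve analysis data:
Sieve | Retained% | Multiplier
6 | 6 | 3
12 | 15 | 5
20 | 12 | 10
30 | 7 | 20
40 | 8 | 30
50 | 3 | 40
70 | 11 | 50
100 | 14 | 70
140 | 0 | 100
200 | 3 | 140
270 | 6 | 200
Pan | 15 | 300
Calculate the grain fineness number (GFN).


Formula: GFN = sum(pct * multiplier) / sum(pct)
sum(pct * multiplier) = 8363
sum(pct) = 100
GFN = 8363 / 100 = 83.63

Final answer: 83.63


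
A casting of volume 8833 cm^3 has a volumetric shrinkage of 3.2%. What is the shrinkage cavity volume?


Formula: V_shrink = V_casting * shrinkage_pct / 100
V_shrink = 8833 cm^3 * 3.2 / 100 = 282.6560 cm^3

Answer: 282.6560 cm^3


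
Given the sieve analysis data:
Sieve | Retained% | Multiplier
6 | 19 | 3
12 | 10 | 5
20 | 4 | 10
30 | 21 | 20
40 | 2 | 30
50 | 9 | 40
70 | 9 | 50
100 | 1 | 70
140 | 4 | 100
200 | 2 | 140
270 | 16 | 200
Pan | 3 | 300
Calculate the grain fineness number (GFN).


Formula: GFN = sum(pct * multiplier) / sum(pct)
sum(pct * multiplier) = 6287
sum(pct) = 100
GFN = 6287 / 100 = 62.87


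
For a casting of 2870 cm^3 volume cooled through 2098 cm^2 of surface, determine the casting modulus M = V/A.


Formula: Casting Modulus M = V / A
M = 2870 cm^3 / 2098 cm^2 = 1.3680 cm

Answer: 1.3680 cm


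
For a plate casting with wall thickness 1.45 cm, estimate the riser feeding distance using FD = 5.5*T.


Formula: FD = 5.5 * T  (riser feeding-distance rule)
FD = 5.5 * 1.45 cm = 7.9750 cm

7.9750 cm


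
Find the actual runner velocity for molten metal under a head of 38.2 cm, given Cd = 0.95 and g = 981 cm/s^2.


Formula: v = Cd * sqrt(2 * g * h)  (Torricelli with discharge coefficient)
2*g*h = 2 * 981 * 38.2 = 74948.4 cm^2/s^2
sqrt(74948.4) = 273.76705 cm/s
v = 0.95 * 273.76705 = 260.0787 cm/s

Answer: 260.0787 cm/s


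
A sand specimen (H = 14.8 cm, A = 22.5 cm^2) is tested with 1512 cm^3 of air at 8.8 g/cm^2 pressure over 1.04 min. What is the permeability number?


Formula: Permeability Number P = (V * H) / (p * A * t)
Numerator: V * H = 1512 * 14.8 = 22377.6
Denominator: p * A * t = 8.8 * 22.5 * 1.04 = 205.92
P = 22377.6 / 205.92 = 108.6713


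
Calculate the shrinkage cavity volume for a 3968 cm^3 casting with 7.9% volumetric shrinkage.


Formula: V_shrink = V_casting * shrinkage_pct / 100
V_shrink = 3968 cm^3 * 7.9 / 100 = 313.4720 cm^3

313.4720 cm^3


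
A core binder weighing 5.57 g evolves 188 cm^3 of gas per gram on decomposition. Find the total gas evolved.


Formula: V_gas = W_binder * gas_evolution_rate
V = 5.57 g * 188 cm^3/g = 1047.1600 cm^3


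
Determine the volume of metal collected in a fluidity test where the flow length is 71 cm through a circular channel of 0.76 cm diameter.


Formula: V = pi * (d/2)^2 * L  (cylinder volume)
Radius = 0.76/2 = 0.38 cm
V = pi * 0.38^2 * 71 = 32.2089 cm^3

32.2089 cm^3


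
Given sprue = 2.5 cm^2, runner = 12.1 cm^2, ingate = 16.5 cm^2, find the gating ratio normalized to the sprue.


Sprue:Runner:Ingate = 1 : 12.1/2.5 : 16.5/2.5 = 1:4.84:6.60

1:4.84:6.60


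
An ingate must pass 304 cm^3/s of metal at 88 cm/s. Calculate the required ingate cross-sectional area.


Formula: A_ingate = Q / v  (continuity equation)
A = 304 cm^3/s / 88 cm/s = 3.4545 cm^2


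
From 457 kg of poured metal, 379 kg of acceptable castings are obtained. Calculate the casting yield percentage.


Formula: Casting Yield = (W_good / W_total) * 100
Yield = (379 kg / 457 kg) * 100 = 82.9322%

Answer: 82.9322%


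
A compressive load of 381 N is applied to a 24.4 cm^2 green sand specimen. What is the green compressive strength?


Formula: Compressive Strength = Force / Area
Strength = 381 N / 24.4 cm^2 = 15.6148 N/cm^2

Final answer: 15.6148 N/cm^2


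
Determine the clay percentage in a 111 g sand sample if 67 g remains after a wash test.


Formula: Clay% = (W_total - W_washed) / W_total * 100
Clay mass = 111 - 67 = 44 g
Clay% = 44 / 111 * 100 = 39.6396%

39.6396%


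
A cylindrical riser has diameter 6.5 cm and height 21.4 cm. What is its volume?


Formula: V = pi * (D/2)^2 * H  (cylinder volume)
Radius = D/2 = 6.5/2 = 3.25 cm
V = pi * 3.25^2 * 21.4 = 710.1177 cm^3


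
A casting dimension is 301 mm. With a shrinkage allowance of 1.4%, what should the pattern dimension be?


Formula: L_pattern = L_casting * (1 + shrinkage_rate/100)
Shrinkage factor = 1 + 1.4/100 = 1.014
L_pattern = 301 mm * 1.014 = 305.2140 mm

Answer: 305.2140 mm


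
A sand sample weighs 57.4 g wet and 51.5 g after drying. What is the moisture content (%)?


Formula: MC = (W_wet - W_dry) / W_wet * 100
Water mass = 57.4 - 51.5 = 5.9 g
MC = 5.9 / 57.4 * 100 = 10.2787%

Answer: 10.2787%


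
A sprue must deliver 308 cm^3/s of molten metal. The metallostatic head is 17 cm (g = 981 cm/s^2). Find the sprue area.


Formula: v = sqrt(2*g*h), A = Q/v
Velocity: v = sqrt(2 * 981 * 17) = sqrt(33354) = 182.6308 cm/s
Sprue area: A = Q / v = 308 / 182.6308 = 1.6865 cm^2

1.6865 cm^2


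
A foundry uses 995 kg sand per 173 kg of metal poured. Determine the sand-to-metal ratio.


Formula: Sand-to-Metal Ratio = W_sand / W_metal
Ratio = 995 kg / 173 kg = 5.7514

Answer: 5.7514


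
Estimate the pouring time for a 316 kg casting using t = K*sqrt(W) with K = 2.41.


Formula: t = K * sqrt(W)
sqrt(W) = sqrt(316) = 17.77639
t = 2.41 * 17.77639 = 42.8411 s

Final answer: 42.8411 s


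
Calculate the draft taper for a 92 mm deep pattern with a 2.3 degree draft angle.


Formula: taper = depth * tan(draft_angle)
tan(2.3 deg) = 0.0401641
taper = 92 mm * 0.0401641 = 3.6951 mm


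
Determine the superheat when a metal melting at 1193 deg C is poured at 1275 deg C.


Formula: Superheat = T_pour - T_melt
Superheat = 1275 - 1193 = 82 deg C

Final answer: 82 deg C


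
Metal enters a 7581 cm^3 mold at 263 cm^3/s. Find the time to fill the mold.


Formula: t_fill = V_mold / Q_flow
t = 7581 cm^3 / 263 cm^3/s = 28.8251 s

Final answer: 28.8251 s


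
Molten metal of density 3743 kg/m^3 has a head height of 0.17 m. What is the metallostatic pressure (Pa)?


Formula: P = rho * g * h
rho * g = 3743 * 9.81 = 36718.83 N/m^3
P = 36718.83 * 0.17 = 6242.2011 Pa


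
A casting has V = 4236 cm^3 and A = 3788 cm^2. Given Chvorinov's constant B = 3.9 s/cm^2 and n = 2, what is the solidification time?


Formula: t_s = B * (V/A)^n  (Chvorinov's rule, n=2)
Modulus M = V/A = 4236/3788 = 1.118268 cm
M^2 = 1.118268^2 = 1.250523 cm^2
t_s = 3.9 * 1.250523 = 4.8770 s

Final answer: 4.8770 s


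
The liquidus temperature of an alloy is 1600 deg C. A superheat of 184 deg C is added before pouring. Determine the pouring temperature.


Formula: T_pour = T_melt + Superheat
T_pour = 1600 + 184 = 1784 deg C

Final answer: 1784 deg C


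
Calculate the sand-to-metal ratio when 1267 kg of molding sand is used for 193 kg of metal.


Formula: Sand-to-Metal Ratio = W_sand / W_metal
Ratio = 1267 kg / 193 kg = 6.5648

Answer: 6.5648


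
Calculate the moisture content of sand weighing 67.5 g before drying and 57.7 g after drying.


Formula: MC = (W_wet - W_dry) / W_wet * 100
Water mass = 67.5 - 57.7 = 9.8 g
MC = 9.8 / 67.5 * 100 = 14.5185%

Final answer: 14.5185%


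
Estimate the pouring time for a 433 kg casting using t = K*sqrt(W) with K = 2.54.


Formula: t = K * sqrt(W)
sqrt(W) = sqrt(433) = 20.80865
t = 2.54 * 20.80865 = 52.8540 s

52.8540 s


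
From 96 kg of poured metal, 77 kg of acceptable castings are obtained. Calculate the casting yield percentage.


Formula: Casting Yield = (W_good / W_total) * 100
Yield = (77 kg / 96 kg) * 100 = 80.2083%

80.2083%


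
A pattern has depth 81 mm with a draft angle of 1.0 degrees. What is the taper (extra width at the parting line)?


Formula: taper = depth * tan(draft_angle)
tan(1.0 deg) = 0.0174551
taper = 81 mm * 0.0174551 = 1.4139 mm

Answer: 1.4139 mm


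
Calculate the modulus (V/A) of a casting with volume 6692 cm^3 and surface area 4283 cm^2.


Formula: Casting Modulus M = V / A
M = 6692 cm^3 / 4283 cm^2 = 1.5625 cm

Answer: 1.5625 cm


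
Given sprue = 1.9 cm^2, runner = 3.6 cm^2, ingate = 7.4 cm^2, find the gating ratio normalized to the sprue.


Sprue:Runner:Ingate = 1 : 3.6/1.9 : 7.4/1.9 = 1:1.89:3.89

1:1.89:3.89


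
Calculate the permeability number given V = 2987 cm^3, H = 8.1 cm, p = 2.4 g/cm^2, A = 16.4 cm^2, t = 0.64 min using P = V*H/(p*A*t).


Formula: Permeability Number P = (V * H) / (p * A * t)
Numerator: V * H = 2987 * 8.1 = 24194.7
Denominator: p * A * t = 2.4 * 16.4 * 0.64 = 25.1904
P = 24194.7 / 25.1904 = 960.4730

960.4730


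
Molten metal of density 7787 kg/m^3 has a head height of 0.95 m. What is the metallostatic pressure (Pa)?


Formula: P = rho * g * h
rho * g = 7787 * 9.81 = 76390.47 N/m^3
P = 76390.47 * 0.95 = 72570.9465 Pa


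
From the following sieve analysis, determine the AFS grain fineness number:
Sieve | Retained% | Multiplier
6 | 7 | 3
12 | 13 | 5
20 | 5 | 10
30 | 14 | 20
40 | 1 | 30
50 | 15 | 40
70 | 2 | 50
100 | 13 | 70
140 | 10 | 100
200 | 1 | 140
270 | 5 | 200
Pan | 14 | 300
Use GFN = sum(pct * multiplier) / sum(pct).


Formula: GFN = sum(pct * multiplier) / sum(pct)
sum(pct * multiplier) = 8396
sum(pct) = 100
GFN = 8396 / 100 = 83.96


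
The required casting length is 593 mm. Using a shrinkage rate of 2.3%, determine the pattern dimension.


Formula: L_pattern = L_casting * (1 + shrinkage_rate/100)
Shrinkage factor = 1 + 2.3/100 = 1.023
L_pattern = 593 mm * 1.023 = 606.6390 mm

Answer: 606.6390 mm


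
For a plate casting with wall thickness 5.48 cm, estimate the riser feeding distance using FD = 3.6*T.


Formula: FD = 3.6 * T  (riser feeding-distance rule)
FD = 3.6 * 5.48 cm = 19.7280 cm

Answer: 19.7280 cm


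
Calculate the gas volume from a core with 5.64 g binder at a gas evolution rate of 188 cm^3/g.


Formula: V_gas = W_binder * gas_evolution_rate
V = 5.64 g * 188 cm^3/g = 1060.3200 cm^3

Answer: 1060.3200 cm^3


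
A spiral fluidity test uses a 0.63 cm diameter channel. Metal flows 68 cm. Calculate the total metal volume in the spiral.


Formula: V = pi * (d/2)^2 * L  (cylinder volume)
Radius = 0.63/2 = 0.315 cm
V = pi * 0.315^2 * 68 = 21.1973 cm^3


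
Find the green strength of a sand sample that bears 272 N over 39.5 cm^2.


Formula: Compressive Strength = Force / Area
Strength = 272 N / 39.5 cm^2 = 6.8861 N/cm^2

6.8861 N/cm^2


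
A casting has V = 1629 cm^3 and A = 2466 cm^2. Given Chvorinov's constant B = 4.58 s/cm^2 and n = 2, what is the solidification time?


Formula: t_s = B * (V/A)^n  (Chvorinov's rule, n=2)
Modulus M = V/A = 1629/2466 = 0.660584 cm
M^2 = 0.660584^2 = 0.436371 cm^2
t_s = 4.58 * 0.436371 = 1.9986 s


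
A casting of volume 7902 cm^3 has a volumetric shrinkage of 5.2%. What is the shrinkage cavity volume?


Formula: V_shrink = V_casting * shrinkage_pct / 100
V_shrink = 7902 cm^3 * 5.2 / 100 = 410.9040 cm^3

410.9040 cm^3


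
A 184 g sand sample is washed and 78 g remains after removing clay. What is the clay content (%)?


Formula: Clay% = (W_total - W_washed) / W_total * 100
Clay mass = 184 - 78 = 106 g
Clay% = 106 / 184 * 100 = 57.6087%

Answer: 57.6087%


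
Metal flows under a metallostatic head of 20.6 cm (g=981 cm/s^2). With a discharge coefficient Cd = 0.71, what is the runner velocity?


Formula: v = Cd * sqrt(2 * g * h)  (Torricelli with discharge coefficient)
2*g*h = 2 * 981 * 20.6 = 40417.2 cm^2/s^2
sqrt(40417.2) = 201.04029 cm/s
v = 0.71 * 201.04029 = 142.7386 cm/s

Answer: 142.7386 cm/s


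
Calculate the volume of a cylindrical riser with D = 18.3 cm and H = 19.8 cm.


Formula: V = pi * (D/2)^2 * H  (cylinder volume)
Radius = D/2 = 18.3/2 = 9.15 cm
V = pi * 9.15^2 * 19.8 = 5207.8354 cm^3


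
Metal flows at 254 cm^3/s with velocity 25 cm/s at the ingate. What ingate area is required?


Formula: A_ingate = Q / v  (continuity equation)
A = 254 cm^3/s / 25 cm/s = 10.1600 cm^2

10.1600 cm^2


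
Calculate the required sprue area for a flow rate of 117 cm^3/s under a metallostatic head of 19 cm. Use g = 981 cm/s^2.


Formula: v = sqrt(2*g*h), A = Q/v
Velocity: v = sqrt(2 * 981 * 19) = sqrt(37278) = 193.0751 cm/s
Sprue area: A = Q / v = 117 / 193.0751 = 0.6060 cm^2


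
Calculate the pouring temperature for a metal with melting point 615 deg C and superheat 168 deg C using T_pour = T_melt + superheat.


Formula: T_pour = T_melt + Superheat
T_pour = 615 + 168 = 783 deg C

Final answer: 783 deg C


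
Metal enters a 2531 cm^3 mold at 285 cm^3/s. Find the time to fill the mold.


Formula: t_fill = V_mold / Q_flow
t = 2531 cm^3 / 285 cm^3/s = 8.8807 s

8.8807 s


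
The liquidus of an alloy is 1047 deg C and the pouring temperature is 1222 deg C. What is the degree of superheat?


Formula: Superheat = T_pour - T_melt
Superheat = 1222 - 1047 = 175 deg C


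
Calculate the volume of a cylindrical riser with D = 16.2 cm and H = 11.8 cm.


Formula: V = pi * (D/2)^2 * H  (cylinder volume)
Radius = D/2 = 16.2/2 = 8.1 cm
V = pi * 8.1^2 * 11.8 = 2432.2147 cm^3

Final answer: 2432.2147 cm^3


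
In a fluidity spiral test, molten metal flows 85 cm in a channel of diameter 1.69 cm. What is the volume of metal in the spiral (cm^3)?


Formula: V = pi * (d/2)^2 * L  (cylinder volume)
Radius = 1.69/2 = 0.845 cm
V = pi * 0.845^2 * 85 = 190.6699 cm^3

Answer: 190.6699 cm^3


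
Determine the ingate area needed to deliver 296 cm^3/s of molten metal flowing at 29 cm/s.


Formula: A_ingate = Q / v  (continuity equation)
A = 296 cm^3/s / 29 cm/s = 10.2069 cm^2

Answer: 10.2069 cm^2


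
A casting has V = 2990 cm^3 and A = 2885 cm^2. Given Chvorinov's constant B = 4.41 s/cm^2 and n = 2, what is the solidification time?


Formula: t_s = B * (V/A)^n  (Chvorinov's rule, n=2)
Modulus M = V/A = 2990/2885 = 1.036395 cm
M^2 = 1.036395^2 = 1.074115 cm^2
t_s = 4.41 * 1.074115 = 4.7368 s

4.7368 s


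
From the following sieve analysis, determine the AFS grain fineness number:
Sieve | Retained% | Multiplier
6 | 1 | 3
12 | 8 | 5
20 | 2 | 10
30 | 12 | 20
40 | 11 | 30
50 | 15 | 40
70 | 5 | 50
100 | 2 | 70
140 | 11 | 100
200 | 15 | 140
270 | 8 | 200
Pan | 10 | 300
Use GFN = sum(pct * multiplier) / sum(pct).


Formula: GFN = sum(pct * multiplier) / sum(pct)
sum(pct * multiplier) = 9423
sum(pct) = 100
GFN = 9423 / 100 = 94.23

Final answer: 94.23


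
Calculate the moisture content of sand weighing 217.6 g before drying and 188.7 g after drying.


Formula: MC = (W_wet - W_dry) / W_wet * 100
Water mass = 217.6 - 188.7 = 28.9 g
MC = 28.9 / 217.6 * 100 = 13.2813%


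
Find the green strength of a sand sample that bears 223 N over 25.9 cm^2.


Formula: Compressive Strength = Force / Area
Strength = 223 N / 25.9 cm^2 = 8.6100 N/cm^2


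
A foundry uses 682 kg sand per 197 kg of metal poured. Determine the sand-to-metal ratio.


Formula: Sand-to-Metal Ratio = W_sand / W_metal
Ratio = 682 kg / 197 kg = 3.4619

Final answer: 3.4619


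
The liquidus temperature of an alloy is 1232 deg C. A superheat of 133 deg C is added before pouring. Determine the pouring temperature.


Formula: T_pour = T_melt + Superheat
T_pour = 1232 + 133 = 1365 deg C


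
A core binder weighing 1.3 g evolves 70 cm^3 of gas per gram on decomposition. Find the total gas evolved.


Formula: V_gas = W_binder * gas_evolution_rate
V = 1.3 g * 70 cm^3/g = 91.0000 cm^3

Final answer: 91.0000 cm^3


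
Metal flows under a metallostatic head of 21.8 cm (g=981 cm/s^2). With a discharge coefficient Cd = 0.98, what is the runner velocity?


Formula: v = Cd * sqrt(2 * g * h)  (Torricelli with discharge coefficient)
2*g*h = 2 * 981 * 21.8 = 42771.6 cm^2/s^2
sqrt(42771.6) = 206.81296 cm/s
v = 0.98 * 206.81296 = 202.6767 cm/s

Answer: 202.6767 cm/s


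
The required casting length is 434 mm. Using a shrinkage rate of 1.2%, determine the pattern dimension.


Formula: L_pattern = L_casting * (1 + shrinkage_rate/100)
Shrinkage factor = 1 + 1.2/100 = 1.012
L_pattern = 434 mm * 1.012 = 439.2080 mm


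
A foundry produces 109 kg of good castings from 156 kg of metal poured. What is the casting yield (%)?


Formula: Casting Yield = (W_good / W_total) * 100
Yield = (109 kg / 156 kg) * 100 = 69.8718%

Final answer: 69.8718%


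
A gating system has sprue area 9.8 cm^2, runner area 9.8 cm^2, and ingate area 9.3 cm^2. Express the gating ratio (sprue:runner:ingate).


Sprue:Runner:Ingate = 1 : 9.8/9.8 : 9.3/9.8 = 1:1.00:0.95

Final answer: 1:1.00:0.95


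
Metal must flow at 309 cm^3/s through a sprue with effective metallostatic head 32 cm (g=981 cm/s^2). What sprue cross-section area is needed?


Formula: v = sqrt(2*g*h), A = Q/v
Velocity: v = sqrt(2 * 981 * 32) = sqrt(62784) = 250.5674 cm/s
Sprue area: A = Q / v = 309 / 250.5674 = 1.2332 cm^2

1.2332 cm^2


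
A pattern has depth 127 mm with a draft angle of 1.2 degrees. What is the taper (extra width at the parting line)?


Formula: taper = depth * tan(draft_angle)
tan(1.2 deg) = 0.0209470
taper = 127 mm * 0.0209470 = 2.6603 mm

Answer: 2.6603 mm


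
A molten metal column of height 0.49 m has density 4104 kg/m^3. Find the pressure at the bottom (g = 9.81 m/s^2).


Formula: P = rho * g * h
rho * g = 4104 * 9.81 = 40260.24 N/m^3
P = 40260.24 * 0.49 = 19727.5176 Pa

Final answer: 19727.5176 Pa


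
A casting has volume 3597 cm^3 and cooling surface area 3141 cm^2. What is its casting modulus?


Formula: Casting Modulus M = V / A
M = 3597 cm^3 / 3141 cm^2 = 1.1452 cm


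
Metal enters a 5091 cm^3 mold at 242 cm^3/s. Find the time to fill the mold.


Formula: t_fill = V_mold / Q_flow
t = 5091 cm^3 / 242 cm^3/s = 21.0372 s

Final answer: 21.0372 s


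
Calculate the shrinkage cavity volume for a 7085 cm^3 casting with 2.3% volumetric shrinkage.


Formula: V_shrink = V_casting * shrinkage_pct / 100
V_shrink = 7085 cm^3 * 2.3 / 100 = 162.9550 cm^3

Answer: 162.9550 cm^3


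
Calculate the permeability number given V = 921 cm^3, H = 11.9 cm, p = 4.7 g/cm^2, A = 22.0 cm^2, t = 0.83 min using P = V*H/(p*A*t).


Formula: Permeability Number P = (V * H) / (p * A * t)
Numerator: V * H = 921 * 11.9 = 10959.9
Denominator: p * A * t = 4.7 * 22.0 * 0.83 = 85.822
P = 10959.9 / 85.822 = 127.7050

Answer: 127.7050


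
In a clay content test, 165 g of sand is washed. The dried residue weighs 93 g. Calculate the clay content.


Formula: Clay% = (W_total - W_washed) / W_total * 100
Clay mass = 165 - 93 = 72 g
Clay% = 72 / 165 * 100 = 43.6364%


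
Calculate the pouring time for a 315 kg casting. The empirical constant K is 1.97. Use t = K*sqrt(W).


Formula: t = K * sqrt(W)
sqrt(W) = sqrt(315) = 17.74824
t = 1.97 * 17.74824 = 34.9640 s


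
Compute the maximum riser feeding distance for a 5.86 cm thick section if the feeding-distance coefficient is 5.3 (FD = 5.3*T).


Formula: FD = 5.3 * T  (riser feeding-distance rule)
FD = 5.3 * 5.86 cm = 31.0580 cm

Final answer: 31.0580 cm


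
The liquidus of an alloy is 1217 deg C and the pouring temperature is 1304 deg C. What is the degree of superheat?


Formula: Superheat = T_pour - T_melt
Superheat = 1304 - 1217 = 87 deg C

Final answer: 87 deg C


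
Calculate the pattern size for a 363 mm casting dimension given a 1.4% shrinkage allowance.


Formula: L_pattern = L_casting * (1 + shrinkage_rate/100)
Shrinkage factor = 1 + 1.4/100 = 1.014
L_pattern = 363 mm * 1.014 = 368.0820 mm

368.0820 mm


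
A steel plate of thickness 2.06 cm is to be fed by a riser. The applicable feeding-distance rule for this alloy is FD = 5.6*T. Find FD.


Formula: FD = 5.6 * T  (riser feeding-distance rule)
FD = 5.6 * 2.06 cm = 11.5360 cm

Answer: 11.5360 cm


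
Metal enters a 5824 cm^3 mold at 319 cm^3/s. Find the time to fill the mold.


Formula: t_fill = V_mold / Q_flow
t = 5824 cm^3 / 319 cm^3/s = 18.2571 s

Answer: 18.2571 s


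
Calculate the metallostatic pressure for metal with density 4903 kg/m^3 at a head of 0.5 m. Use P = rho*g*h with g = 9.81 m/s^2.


Formula: P = rho * g * h
rho * g = 4903 * 9.81 = 48098.43 N/m^3
P = 48098.43 * 0.5 = 24049.2150 Pa

Answer: 24049.2150 Pa


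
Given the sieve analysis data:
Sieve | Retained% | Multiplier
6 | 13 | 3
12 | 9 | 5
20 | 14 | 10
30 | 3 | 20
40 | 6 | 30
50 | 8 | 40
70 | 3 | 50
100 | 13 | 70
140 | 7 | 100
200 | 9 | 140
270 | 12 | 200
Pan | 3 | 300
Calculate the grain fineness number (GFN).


Formula: GFN = sum(pct * multiplier) / sum(pct)
sum(pct * multiplier) = 7104
sum(pct) = 100
GFN = 7104 / 100 = 71.04

Answer: 71.04


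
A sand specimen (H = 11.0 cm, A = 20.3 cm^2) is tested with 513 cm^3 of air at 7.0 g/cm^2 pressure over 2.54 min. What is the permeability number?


Formula: Permeability Number P = (V * H) / (p * A * t)
Numerator: V * H = 513 * 11.0 = 5643.0
Denominator: p * A * t = 7.0 * 20.3 * 2.54 = 360.934
P = 5643.0 / 360.934 = 15.6344

Answer: 15.6344


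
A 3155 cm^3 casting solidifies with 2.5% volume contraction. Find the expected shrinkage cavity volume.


Formula: V_shrink = V_casting * shrinkage_pct / 100
V_shrink = 3155 cm^3 * 2.5 / 100 = 78.8750 cm^3

Answer: 78.8750 cm^3


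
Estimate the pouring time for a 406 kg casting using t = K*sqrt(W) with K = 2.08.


Formula: t = K * sqrt(W)
sqrt(W) = sqrt(406) = 20.14944
t = 2.08 * 20.14944 = 41.9108 s

Final answer: 41.9108 s


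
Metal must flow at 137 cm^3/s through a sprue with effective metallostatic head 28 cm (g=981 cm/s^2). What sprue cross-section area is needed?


Formula: v = sqrt(2*g*h), A = Q/v
Velocity: v = sqrt(2 * 981 * 28) = sqrt(54936) = 234.3843 cm/s
Sprue area: A = Q / v = 137 / 234.3843 = 0.5845 cm^2


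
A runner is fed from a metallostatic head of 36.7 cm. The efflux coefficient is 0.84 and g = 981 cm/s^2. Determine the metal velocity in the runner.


Formula: v = Cd * sqrt(2 * g * h)  (Torricelli with discharge coefficient)
2*g*h = 2 * 981 * 36.7 = 72005.4 cm^2/s^2
sqrt(72005.4) = 268.33822 cm/s
v = 0.84 * 268.33822 = 225.4041 cm/s

Final answer: 225.4041 cm/s


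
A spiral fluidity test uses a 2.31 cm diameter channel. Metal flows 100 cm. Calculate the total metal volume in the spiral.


Formula: V = pi * (d/2)^2 * L  (cylinder volume)
Radius = 2.31/2 = 1.155 cm
V = pi * 1.155^2 * 100 = 419.0963 cm^3


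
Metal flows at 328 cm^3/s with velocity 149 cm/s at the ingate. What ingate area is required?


Formula: A_ingate = Q / v  (continuity equation)
A = 328 cm^3/s / 149 cm/s = 2.2013 cm^2

2.2013 cm^2


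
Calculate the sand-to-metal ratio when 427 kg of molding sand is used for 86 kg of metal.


Formula: Sand-to-Metal Ratio = W_sand / W_metal
Ratio = 427 kg / 86 kg = 4.9651

Answer: 4.9651


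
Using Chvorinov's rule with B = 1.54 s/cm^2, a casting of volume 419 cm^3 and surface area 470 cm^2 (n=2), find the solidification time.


Formula: t_s = B * (V/A)^n  (Chvorinov's rule, n=2)
Modulus M = V/A = 419/470 = 0.891489 cm
M^2 = 0.891489^2 = 0.794753 cm^2
t_s = 1.54 * 0.794753 = 1.2239 s

Final answer: 1.2239 s


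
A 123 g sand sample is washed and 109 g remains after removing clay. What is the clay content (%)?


Formula: Clay% = (W_total - W_washed) / W_total * 100
Clay mass = 123 - 109 = 14 g
Clay% = 14 / 123 * 100 = 11.3821%

11.3821%


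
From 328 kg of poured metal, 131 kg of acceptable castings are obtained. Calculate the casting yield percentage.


Formula: Casting Yield = (W_good / W_total) * 100
Yield = (131 kg / 328 kg) * 100 = 39.9390%

Final answer: 39.9390%


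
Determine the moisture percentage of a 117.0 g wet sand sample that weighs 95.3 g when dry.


Formula: MC = (W_wet - W_dry) / W_wet * 100
Water mass = 117.0 - 95.3 = 21.7 g
MC = 21.7 / 117.0 * 100 = 18.5470%

Final answer: 18.5470%
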